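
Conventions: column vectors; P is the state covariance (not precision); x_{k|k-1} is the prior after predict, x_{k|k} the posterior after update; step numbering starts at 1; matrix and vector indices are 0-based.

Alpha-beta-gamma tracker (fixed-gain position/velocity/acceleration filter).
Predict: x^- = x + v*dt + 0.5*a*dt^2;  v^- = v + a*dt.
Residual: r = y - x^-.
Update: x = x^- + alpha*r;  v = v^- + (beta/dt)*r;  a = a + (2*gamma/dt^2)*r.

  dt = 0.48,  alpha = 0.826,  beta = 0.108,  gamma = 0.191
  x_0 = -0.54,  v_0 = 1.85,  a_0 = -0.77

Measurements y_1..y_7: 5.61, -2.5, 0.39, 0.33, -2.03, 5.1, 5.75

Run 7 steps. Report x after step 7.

step 1: x_pred=0.2593  r=5.3507  x^+=4.6790  v^+=2.6843  a^+=8.1014
step 2: x_pred=6.9007  r=-9.4007  x^+=-0.8643  v^+=4.4578  a^+=-7.4849
step 3: x_pred=0.4132  r=-0.0232  x^+=0.3940  v^+=0.8598  a^+=-7.5234
step 4: x_pred=-0.0599  r=0.3899  x^+=0.2622  v^+=-2.6636  a^+=-6.8769
step 5: x_pred=-1.8086  r=-0.2214  x^+=-1.9915  v^+=-6.0144  a^+=-7.2439
step 6: x_pred=-5.7129  r=10.8129  x^+=3.2186  v^+=-7.0586  a^+=10.6836
step 7: x_pred=1.0612  r=4.6888  x^+=4.9342  v^+=-0.8754  a^+=18.4576

x_post = 4.9342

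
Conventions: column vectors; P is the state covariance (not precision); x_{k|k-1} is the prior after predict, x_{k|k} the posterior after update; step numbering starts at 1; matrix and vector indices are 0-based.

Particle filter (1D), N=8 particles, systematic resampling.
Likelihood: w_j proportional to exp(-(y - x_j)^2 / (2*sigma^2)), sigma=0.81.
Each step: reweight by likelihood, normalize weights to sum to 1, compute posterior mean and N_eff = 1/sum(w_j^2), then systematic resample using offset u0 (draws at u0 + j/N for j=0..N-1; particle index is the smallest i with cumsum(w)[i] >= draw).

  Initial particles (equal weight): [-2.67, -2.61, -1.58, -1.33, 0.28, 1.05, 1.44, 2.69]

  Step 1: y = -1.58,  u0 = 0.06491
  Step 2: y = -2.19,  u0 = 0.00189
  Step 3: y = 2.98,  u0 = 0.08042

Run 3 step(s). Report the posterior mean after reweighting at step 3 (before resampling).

step 1: w=[0.1404, 0.1546, 0.3471, 0.3309, 0.0249, 0.0018, 0.0003, 0.0000]  mean=-1.7576  Neff=3.6466  idx=[0, 1, 2, 2, 2, 3, 3, 3]
step 2: w=[0.1477, 0.1539, 0.1326, 0.1326, 0.1326, 0.1002, 0.1002, 0.1002]  mean=-1.8244  Neff=7.7900  idx=[0, 0, 1, 2, 3, 4, 5, 6]
step 3: w=[0.0000, 0.0000, 0.0000, 0.0723, 0.0723, 0.0723, 0.3916, 0.3916]  mean=-1.3843  Neff=3.1023  idx=[4, 5, 6, 6, 6, 7, 7, 7]

post_mean = -1.3843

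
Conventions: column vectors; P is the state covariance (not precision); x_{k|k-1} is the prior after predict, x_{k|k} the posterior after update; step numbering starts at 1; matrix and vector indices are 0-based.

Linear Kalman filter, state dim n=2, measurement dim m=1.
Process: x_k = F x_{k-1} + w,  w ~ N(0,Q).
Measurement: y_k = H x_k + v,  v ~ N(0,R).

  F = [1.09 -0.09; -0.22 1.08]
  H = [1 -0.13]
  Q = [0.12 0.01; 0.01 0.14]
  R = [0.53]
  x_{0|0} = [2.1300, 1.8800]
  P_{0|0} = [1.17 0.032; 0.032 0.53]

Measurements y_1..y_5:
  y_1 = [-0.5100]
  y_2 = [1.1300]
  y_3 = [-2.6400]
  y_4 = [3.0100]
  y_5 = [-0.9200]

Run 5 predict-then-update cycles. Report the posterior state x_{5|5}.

x_post = [0.1804, 2.0761]

step 1: x^-=[2.1525, 1.5618]  P^-=[1.5081 -0.2838; -0.2838 0.7996]  S=[2.1254]  K=[0.7269; -0.1824]  nu=[-2.4595]  x^+=[0.3647, 2.0105]  P^+=[0.3850 -0.0019; -0.0019 0.7289]
step 2: x^-=[0.2165, 2.0911]  P^-=[0.5837 -0.1555; -0.1555 1.0097]  S=[1.1712]  K=[0.5156; -0.2448]  nu=[1.1853]  x^+=[0.8277, 1.8009]  P^+=[0.2723 -0.0076; -0.0076 0.9395]
step 3: x^-=[0.7402, 1.7629]  P^-=[0.4526 -0.1557; -0.1557 1.2527]  S=[1.0443]  K=[0.4528; -0.3051]  nu=[-3.1510]  x^+=[-0.6867, 2.7241]  P^+=[0.2385 -0.0115; -0.0115 1.1555]
step 4: x^-=[-0.9936, 3.0931]  P^-=[0.4150 -0.1732; -0.1732 1.5047]  S=[1.0154]  K=[0.4308; -0.3632]  nu=[4.4058]  x^+=[0.9045, 1.4928]  P^+=[0.2265 -0.0143; -0.0143 1.3707]
step 5: x^-=[0.8516, 1.4132]  P^-=[0.4030 -0.1947; -0.1947 1.7566]  S=[1.0133]  K=[0.4227; -0.4175]  nu=[-1.5879]  x^+=[0.1804, 2.0761]  P^+=[0.2220 -0.0159; -0.0159 1.5800]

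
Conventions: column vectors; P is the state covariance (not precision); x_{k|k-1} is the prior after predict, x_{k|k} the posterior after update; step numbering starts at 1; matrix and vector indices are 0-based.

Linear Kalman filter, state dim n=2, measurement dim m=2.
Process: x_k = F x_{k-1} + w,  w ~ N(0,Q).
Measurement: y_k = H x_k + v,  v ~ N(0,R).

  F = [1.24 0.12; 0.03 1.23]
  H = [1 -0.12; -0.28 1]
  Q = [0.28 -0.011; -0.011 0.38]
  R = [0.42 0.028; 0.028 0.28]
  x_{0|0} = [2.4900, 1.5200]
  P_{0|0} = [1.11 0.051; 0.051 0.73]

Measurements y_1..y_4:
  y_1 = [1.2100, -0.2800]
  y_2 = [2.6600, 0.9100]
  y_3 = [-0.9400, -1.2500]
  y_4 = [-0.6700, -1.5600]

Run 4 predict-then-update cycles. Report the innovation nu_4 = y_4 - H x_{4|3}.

step 1: x^-=[3.2700, 1.9443]  P^-=[2.0124 0.2160; 0.2160 1.4892]  S=[2.4020 -0.4909; -0.4909 1.8060]  K=[0.8340 0.0343; 0.1876 0.8421]  nu=[-1.8267, -1.3087]  x^+=[1.7016, 0.4995]  P^+=[0.3676 0.1359; 0.1359 0.2791]
step 2: x^-=[2.1699, 0.6654]  P^-=[0.8896 0.2516; 0.2516 0.8126]  S=[1.2609 -0.0586; -0.0586 1.0214]  K=[0.6835 0.0416; 0.1564 0.7355]  nu=[0.5699, 0.8521]  x^+=[2.5950, 1.3813]  P^+=[0.3021 0.1154; 0.1154 0.2426]
step 3: x^-=[3.3835, 1.7769]  P^-=[0.7823 0.2124; 0.2124 0.7559]  S=[1.1622 -0.0622; -0.0622 0.9782]  K=[0.6530 0.0348; 0.1433 0.7210]  nu=[-4.1103, -2.0795]  x^+=[0.6270, -0.3115]  P^+=[0.2883 0.1087; 0.1087 0.2363]
step 4: x^-=[0.7401, -0.3643]  P^-=[0.7591 0.2009; 0.2009 0.7458]  S=[1.1416 -0.0664; -0.0664 0.9729]  K=[0.6457 0.0321; 0.1393 0.7183]  nu=[-1.4538, -0.9885]  x^+=[-0.2303, -1.2769]  P^+=[0.2849 0.1068; 0.1068 0.2350]

innov = [-1.4538, -0.9885]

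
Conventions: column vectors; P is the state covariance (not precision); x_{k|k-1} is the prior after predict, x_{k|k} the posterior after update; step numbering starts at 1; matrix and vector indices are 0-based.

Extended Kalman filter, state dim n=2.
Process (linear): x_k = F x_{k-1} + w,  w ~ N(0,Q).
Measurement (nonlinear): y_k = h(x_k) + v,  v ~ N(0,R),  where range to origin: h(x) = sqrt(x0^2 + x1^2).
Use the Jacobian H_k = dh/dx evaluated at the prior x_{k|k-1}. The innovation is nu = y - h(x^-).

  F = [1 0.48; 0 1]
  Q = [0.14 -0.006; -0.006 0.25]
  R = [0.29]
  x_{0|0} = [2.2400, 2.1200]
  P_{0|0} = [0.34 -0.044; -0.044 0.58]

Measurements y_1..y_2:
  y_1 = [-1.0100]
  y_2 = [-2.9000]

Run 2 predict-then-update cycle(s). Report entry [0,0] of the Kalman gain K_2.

step 1: x^-=[3.2576, 2.1200]  P^-=[0.5714 0.2284; 0.2284 0.8300]  H_jac=[0.8381 0.5455]  S=[1.1472]  K=[0.5261; 0.5615]  nu=[-4.8967]  x^+=[0.6816, -0.6296]  P^+=[0.2539 -0.1105; -0.1105 0.4683]
step 2: x^-=[0.3794, -0.6296]  P^-=[0.3958 0.1083; 0.1083 0.7183]  H_jac=[0.5161 -0.8565]  S=[0.8266]  K=[0.1349; -0.6766]  nu=[-3.6351]  x^+=[-0.1109, 1.8301]  P^+=[0.3807 0.1838; 0.1838 0.3398]

K[0,0] = 0.1349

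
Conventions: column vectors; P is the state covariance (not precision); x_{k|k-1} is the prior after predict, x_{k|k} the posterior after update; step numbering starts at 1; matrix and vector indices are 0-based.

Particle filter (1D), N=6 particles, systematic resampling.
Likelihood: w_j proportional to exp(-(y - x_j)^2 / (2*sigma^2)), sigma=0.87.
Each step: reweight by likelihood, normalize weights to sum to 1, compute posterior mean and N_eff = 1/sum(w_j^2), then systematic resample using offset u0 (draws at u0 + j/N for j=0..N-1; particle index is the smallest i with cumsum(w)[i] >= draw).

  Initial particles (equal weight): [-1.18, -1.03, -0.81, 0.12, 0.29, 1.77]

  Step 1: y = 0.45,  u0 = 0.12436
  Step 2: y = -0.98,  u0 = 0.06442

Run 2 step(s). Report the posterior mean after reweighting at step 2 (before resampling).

step 1: w=[0.0578, 0.0787, 0.1172, 0.3114, 0.3290, 0.1058]  mean=0.0758  Neff=4.1724  idx=[1, 3, 3, 4, 4, 5]
step 2: w=[0.3849, 0.1734, 0.1734, 0.1329, 0.1329, 0.0026]  mean=-0.2732  Neff=4.1051  idx=[0, 0, 1, 2, 2, 4]

post_mean = -0.2732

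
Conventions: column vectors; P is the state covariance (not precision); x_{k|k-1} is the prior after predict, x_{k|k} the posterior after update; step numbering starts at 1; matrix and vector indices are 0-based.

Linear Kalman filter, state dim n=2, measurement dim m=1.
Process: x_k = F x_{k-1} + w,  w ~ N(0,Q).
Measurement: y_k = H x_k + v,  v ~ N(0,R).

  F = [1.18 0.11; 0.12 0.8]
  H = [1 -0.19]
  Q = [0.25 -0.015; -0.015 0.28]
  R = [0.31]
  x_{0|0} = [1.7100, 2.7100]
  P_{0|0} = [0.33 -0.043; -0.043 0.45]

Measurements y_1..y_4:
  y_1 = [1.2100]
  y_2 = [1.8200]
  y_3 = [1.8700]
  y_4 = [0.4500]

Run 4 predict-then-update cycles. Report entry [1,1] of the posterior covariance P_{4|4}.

P_post[1,1] = 0.7688

step 1: x^-=[2.3159, 2.3732]  P^-=[0.7038 0.0302; 0.0302 0.5645]  S=[1.0227]  K=[0.6826; -0.0754]  nu=[-0.6550]  x^+=[1.8688, 2.4226]  P^+=[0.2273 0.0828; 0.0828 0.5587]
step 2: x^-=[2.4717, 2.1623]  P^-=[0.5948 0.1456; 0.1456 0.6567]  S=[0.8732]  K=[0.6495; 0.0238]  nu=[-0.2409]  x^+=[2.3153, 2.1566]  P^+=[0.2264 0.1321; 0.1321 0.6562]
step 3: x^-=[2.9692, 2.0031]  P^-=[0.6075 0.2012; 0.2012 0.7286]  S=[0.8674]  K=[0.6563; 0.0724]  nu=[-0.7186]  x^+=[2.4976, 1.9511]  P^+=[0.2339 0.1600; 0.1600 0.7241]
step 4: x^-=[3.1617, 1.8606]  P^-=[0.6259 0.2350; 0.2350 0.7775]  S=[0.8747]  K=[0.6646; 0.0998]  nu=[-2.3582]  x^+=[1.5946, 1.6253]  P^+=[0.2396 0.1770; 0.1770 0.7688]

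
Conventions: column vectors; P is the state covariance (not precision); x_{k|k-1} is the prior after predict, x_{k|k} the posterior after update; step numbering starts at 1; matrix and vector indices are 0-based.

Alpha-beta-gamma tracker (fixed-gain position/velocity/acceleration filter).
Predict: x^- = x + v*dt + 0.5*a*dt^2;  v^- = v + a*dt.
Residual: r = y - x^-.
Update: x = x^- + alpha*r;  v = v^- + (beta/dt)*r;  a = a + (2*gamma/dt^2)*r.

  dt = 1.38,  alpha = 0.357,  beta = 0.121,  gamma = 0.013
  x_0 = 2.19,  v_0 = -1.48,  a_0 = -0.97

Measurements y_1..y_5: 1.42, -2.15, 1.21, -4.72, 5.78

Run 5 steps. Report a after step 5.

step 1: x_pred=-0.7760  r=2.1960  x^+=0.0080  v^+=-2.6260  a^+=-0.9400
step 2: x_pred=-4.5111  r=2.3611  x^+=-3.6682  v^+=-3.7163  a^+=-0.9078
step 3: x_pred=-9.6610  r=10.8710  x^+=-5.7801  v^+=-4.0158  a^+=-0.7594
step 4: x_pred=-12.0449  r=7.3249  x^+=-9.4299  v^+=-4.4215  a^+=-0.6594
step 5: x_pred=-16.1594  r=21.9394  x^+=-8.3270  v^+=-3.4077  a^+=-0.3598

a_post = -0.3598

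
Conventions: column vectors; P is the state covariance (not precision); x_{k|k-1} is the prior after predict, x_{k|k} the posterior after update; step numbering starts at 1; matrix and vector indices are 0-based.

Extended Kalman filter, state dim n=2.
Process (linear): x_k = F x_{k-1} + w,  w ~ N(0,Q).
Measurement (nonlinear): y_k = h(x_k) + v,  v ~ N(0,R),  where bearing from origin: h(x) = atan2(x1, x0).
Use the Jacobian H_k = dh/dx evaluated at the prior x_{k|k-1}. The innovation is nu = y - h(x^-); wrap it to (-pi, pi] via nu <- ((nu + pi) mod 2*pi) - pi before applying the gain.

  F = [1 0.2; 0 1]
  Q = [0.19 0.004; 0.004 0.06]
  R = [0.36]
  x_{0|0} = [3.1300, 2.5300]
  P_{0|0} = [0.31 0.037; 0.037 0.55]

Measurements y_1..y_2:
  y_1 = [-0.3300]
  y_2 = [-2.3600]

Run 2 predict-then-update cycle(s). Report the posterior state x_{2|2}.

x_post = [4.4205, 1.6206]

step 1: x^-=[3.6360, 2.5300]  P^-=[0.5368 0.1510; 0.1510 0.6100]  H_jac=[-0.1289 0.1853]  S=[0.3827]  K=[-0.1078; 0.2445]  nu=[-0.9379]  x^+=[3.7371, 2.3007]  P^+=[0.5324 0.1611; 0.1611 0.5871]
step 2: x^-=[4.1972, 2.3007]  P^-=[0.8103 0.2825; 0.2825 0.6471]  H_jac=[-0.1004 0.1832]  S=[0.3795]  K=[-0.0780; 0.2376]  nu=[-2.8614]  x^+=[4.4205, 1.6206]  P^+=[0.8080 0.2895; 0.2895 0.6257]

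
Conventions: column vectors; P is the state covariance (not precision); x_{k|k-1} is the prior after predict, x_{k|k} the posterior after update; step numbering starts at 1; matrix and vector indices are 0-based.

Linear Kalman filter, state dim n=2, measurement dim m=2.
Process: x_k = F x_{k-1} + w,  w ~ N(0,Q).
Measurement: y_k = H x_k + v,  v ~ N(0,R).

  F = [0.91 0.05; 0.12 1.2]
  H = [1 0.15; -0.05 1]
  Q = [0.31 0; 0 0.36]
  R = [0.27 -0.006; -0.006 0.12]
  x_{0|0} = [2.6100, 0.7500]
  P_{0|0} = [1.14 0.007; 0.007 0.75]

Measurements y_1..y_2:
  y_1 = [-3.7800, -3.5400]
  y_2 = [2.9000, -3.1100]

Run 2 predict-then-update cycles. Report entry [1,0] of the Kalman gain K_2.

K[1,0] = 0.0573

step 1: x^-=[2.4126, 1.2132]  P^-=[1.2565 0.1772; 0.1772 1.4584]  S=[1.6125 0.3258; 0.3258 1.5639]  K=[0.8153 -0.0967; 0.0608 0.9143]  nu=[-6.3746, -4.6326]  x^+=[-2.3363, -3.4099]  P^+=[0.2215 -0.0054; -0.0054 0.1091]
step 2: x^-=[-2.2966, -4.3722]  P^-=[0.4932 0.0248; 0.0248 0.5187]  S=[0.7823 0.0717; 0.0717 0.6374]  K=[0.6418 -0.0720; 0.0573 0.8053]  nu=[5.8524, 1.1474]  x^+=[1.3769, -3.1130]  P^+=[0.1743 -0.0038; -0.0038 0.0961]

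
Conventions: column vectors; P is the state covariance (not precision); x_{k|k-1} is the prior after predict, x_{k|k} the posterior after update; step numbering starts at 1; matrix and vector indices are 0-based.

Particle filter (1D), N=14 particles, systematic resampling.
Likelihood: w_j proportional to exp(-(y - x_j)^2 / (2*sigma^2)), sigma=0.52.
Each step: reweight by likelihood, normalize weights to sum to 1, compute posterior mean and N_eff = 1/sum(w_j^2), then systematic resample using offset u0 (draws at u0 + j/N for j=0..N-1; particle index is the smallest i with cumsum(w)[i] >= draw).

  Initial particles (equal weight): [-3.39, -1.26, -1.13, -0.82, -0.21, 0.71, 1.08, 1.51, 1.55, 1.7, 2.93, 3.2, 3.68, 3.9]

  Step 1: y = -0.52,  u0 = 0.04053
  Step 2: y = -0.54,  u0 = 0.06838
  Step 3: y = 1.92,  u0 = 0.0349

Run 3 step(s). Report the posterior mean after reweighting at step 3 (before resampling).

post_mean = -0.2121

step 1: w=[0.0000, 0.1386, 0.1918, 0.3231, 0.3195, 0.0233, 0.0034, 0.0002, 0.0001, 0.0000, 0.0000, 0.0000, 0.0000, 0.0000]  mean=-0.7027  Neff=3.8019  idx=[1, 1, 2, 2, 2, 3, 3, 3, 3, 4, 4, 4, 4, 4]
step 2: w=[0.0388, 0.0388, 0.0531, 0.0531, 0.0531, 0.0875, 0.0875, 0.0875, 0.0875, 0.0827, 0.0827, 0.0827, 0.0827, 0.0827]  mean=-0.6514  Neff=13.1187  idx=[1, 3, 4, 5, 6, 7, 7, 8, 9, 10, 11, 12, 13, 13]
step 3: w=[0.0000, 0.0000, 0.0000, 0.0007, 0.0007, 0.0007, 0.0007, 0.0007, 0.1661, 0.1661, 0.1661, 0.1661, 0.1661, 0.1661]  mean=-0.2121  Neff=6.0418  idx=[8, 8, 9, 9, 9, 10, 10, 11, 11, 12, 12, 12, 13, 13]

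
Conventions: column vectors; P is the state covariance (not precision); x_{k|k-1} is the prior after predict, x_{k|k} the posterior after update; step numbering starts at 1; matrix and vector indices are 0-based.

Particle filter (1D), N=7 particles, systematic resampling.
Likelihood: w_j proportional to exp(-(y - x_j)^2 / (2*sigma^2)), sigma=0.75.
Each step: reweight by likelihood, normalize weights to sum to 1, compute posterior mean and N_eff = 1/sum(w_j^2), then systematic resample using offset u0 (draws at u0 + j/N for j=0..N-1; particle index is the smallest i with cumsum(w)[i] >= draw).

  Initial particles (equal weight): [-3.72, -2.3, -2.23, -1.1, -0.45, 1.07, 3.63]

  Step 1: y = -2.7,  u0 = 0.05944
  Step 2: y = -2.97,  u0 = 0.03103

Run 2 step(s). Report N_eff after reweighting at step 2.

step 1: w=[0.1803, 0.3944, 0.3736, 0.0467, 0.0051, 0.0000, 0.0000]  mean=-2.4645  Neff=3.0322  idx=[0, 1, 1, 1, 2, 2, 2]
step 2: w=[0.1359, 0.1503, 0.1503, 0.1503, 0.1377, 0.1377, 0.1377]  mean=-2.4640  Neff=6.9855  idx=[0, 1, 2, 3, 4, 5, 6]

N_eff = 6.9855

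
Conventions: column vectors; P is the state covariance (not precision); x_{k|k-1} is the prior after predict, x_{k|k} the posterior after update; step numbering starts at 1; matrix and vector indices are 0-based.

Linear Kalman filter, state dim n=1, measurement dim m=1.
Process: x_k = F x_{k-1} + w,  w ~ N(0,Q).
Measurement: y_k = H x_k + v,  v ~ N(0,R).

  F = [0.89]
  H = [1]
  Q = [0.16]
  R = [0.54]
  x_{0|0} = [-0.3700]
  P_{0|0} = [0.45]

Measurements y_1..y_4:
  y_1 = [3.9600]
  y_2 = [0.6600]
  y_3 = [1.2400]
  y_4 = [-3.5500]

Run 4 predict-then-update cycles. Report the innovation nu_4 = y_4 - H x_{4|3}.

step 1: x^-=[-0.3293]  P^-=[0.5164]  S=[1.0564]  K=[0.4889]  nu=[4.2893]  x^+=[1.7675]  P^+=[0.2640]
step 2: x^-=[1.5731]  P^-=[0.3691]  S=[0.9091]  K=[0.4060]  nu=[-0.9131]  x^+=[1.2024]  P^+=[0.2192]
step 3: x^-=[1.0701]  P^-=[0.3337]  S=[0.8737]  K=[0.3819]  nu=[0.1699]  x^+=[1.1350]  P^+=[0.2062]
step 4: x^-=[1.0101]  P^-=[0.3234]  S=[0.8634]  K=[0.3745]  nu=[-4.5601]  x^+=[-0.6978]  P^+=[0.2022]

innov = [-4.5601]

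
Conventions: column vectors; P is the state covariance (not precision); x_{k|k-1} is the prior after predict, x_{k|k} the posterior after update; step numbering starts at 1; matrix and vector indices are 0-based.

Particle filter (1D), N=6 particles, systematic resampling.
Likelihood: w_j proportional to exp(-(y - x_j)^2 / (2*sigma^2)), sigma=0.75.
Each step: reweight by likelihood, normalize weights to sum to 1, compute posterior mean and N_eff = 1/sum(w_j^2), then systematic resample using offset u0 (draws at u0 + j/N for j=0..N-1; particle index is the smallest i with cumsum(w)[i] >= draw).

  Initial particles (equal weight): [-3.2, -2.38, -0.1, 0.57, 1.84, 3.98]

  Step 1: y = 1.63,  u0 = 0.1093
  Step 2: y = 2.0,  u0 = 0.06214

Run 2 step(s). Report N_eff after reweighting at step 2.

N_eff = 4.6283

step 1: w=[0.0000, 0.0000, 0.0497, 0.2618, 0.6833, 0.0052]  mean=1.4224  Neff=1.8590  idx=[3, 3, 4, 4, 4, 4]
step 2: w=[0.0383, 0.0383, 0.2308, 0.2308, 0.2308, 0.2308]  mean=1.7426  Neff=4.6283  idx=[1, 2, 3, 4, 4, 5]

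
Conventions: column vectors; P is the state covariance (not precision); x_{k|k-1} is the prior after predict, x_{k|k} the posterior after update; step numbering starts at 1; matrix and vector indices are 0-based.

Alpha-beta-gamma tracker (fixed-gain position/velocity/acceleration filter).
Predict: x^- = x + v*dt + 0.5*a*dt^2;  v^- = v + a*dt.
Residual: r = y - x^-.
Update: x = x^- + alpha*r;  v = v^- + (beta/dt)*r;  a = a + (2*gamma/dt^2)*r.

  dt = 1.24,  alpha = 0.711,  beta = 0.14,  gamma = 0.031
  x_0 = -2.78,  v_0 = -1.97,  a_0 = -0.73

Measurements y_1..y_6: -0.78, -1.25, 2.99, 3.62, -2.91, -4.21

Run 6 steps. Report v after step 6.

step 1: x_pred=-5.7840  r=5.0040  x^+=-2.2262  v^+=-2.3102  a^+=-0.5282
step 2: x_pred=-5.4969  r=4.2469  x^+=-2.4774  v^+=-2.4857  a^+=-0.3570
step 3: x_pred=-5.8341  r=8.8241  x^+=0.4398  v^+=-1.9321  a^+=-0.0012
step 4: x_pred=-1.9569  r=5.5769  x^+=2.0083  v^+=-1.3039  a^+=0.2237
step 5: x_pred=0.5634  r=-3.4734  x^+=-1.9062  v^+=-1.4187  a^+=0.0837
step 6: x_pred=-3.6010  r=-0.6090  x^+=-4.0340  v^+=-1.3837  a^+=0.0591

v_post = -1.3837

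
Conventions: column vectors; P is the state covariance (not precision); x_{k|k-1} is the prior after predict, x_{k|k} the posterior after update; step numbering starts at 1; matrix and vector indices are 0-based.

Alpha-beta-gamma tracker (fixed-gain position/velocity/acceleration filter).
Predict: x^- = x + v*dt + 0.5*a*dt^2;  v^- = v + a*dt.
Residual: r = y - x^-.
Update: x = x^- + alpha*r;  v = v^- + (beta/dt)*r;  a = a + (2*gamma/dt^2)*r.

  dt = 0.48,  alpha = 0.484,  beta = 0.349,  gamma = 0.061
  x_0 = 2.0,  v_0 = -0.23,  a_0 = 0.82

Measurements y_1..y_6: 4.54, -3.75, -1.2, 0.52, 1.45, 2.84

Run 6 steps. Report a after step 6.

step 1: x_pred=1.9841  r=2.5559  x^+=3.2211  v^+=2.0220  a^+=2.1734
step 2: x_pred=4.4421  r=-8.1921  x^+=0.4771  v^+=-2.8911  a^+=-2.1644
step 3: x_pred=-1.1600  r=-0.0400  x^+=-1.1793  v^+=-3.9591  a^+=-2.1856
step 4: x_pred=-3.3315  r=3.8515  x^+=-1.4674  v^+=-2.2079  a^+=-0.1462
step 5: x_pred=-2.5440  r=3.9940  x^+=-0.6109  v^+=0.6259  a^+=1.9687
step 6: x_pred=-0.0837  r=2.9237  x^+=1.3314  v^+=3.6966  a^+=3.5168

a_post = 3.5168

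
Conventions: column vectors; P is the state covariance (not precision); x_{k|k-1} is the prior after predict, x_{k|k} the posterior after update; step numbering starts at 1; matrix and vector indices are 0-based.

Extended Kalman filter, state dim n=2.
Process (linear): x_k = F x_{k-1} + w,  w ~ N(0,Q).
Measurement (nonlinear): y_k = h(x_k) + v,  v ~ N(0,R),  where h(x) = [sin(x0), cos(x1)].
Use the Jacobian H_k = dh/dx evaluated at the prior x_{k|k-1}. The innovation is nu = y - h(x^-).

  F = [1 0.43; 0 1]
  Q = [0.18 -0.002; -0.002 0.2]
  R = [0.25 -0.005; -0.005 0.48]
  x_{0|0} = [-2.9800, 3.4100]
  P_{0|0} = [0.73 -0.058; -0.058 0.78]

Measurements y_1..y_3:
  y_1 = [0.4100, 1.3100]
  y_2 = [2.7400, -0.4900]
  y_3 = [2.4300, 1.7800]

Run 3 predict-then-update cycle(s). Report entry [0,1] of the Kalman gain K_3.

K[0,1] = 0.1467

step 1: x^-=[-1.5137, 3.4100]  P^-=[1.0043 0.2754; 0.2754 0.9800]  H_jac=[0.0571 0.0000; 0.0000 0.2652]  S=[0.2533 -0.0008; -0.0008 0.5489]  K=[0.2267 0.1334; 0.0636 0.4736]  nu=[1.4084, 2.2742]  x^+=[-0.8910, 4.5765]  P^+=[0.9816 0.2372; 0.2372 0.8559]
step 2: x^-=[1.0769, 4.5765]  P^-=[1.5238 0.6032; 0.6032 1.0559]  H_jac=[0.4741 0.0000; 0.0000 0.9908]  S=[0.5925 0.2783; 0.2783 1.5166]  K=[1.1318 0.1864; 0.1736 0.6580]  nu=[1.8595, -0.3546]  x^+=[3.1153, 4.6660]  P^+=[0.5949 0.0846; 0.0846 0.3179]
step 3: x^-=[5.1217, 4.6660]  P^-=[0.9064 0.2193; 0.2193 0.5179]  H_jac=[0.3980 0.0000; 0.0000 0.9989]  S=[0.3935 0.0822; 0.0822 0.9968]  K=[0.8859 0.1467; 0.1154 0.5095]  nu=[3.3474, 1.8264]  x^+=[8.3552, 5.9827]  P^+=[0.5547 0.0661; 0.0661 0.2442]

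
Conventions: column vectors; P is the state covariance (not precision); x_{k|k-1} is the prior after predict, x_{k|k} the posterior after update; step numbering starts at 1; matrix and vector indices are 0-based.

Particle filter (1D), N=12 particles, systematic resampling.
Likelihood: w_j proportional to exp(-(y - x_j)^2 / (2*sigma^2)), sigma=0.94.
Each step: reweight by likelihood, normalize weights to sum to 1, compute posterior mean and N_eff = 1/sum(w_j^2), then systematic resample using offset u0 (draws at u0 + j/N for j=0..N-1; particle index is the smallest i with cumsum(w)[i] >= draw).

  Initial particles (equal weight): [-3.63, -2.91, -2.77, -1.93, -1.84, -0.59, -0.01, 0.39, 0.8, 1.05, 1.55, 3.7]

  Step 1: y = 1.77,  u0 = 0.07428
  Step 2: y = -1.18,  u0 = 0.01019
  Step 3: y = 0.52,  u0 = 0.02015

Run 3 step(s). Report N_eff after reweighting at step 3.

step 1: w=[0.0000, 0.0000, 0.0000, 0.0001, 0.0002, 0.0144, 0.0559, 0.1143, 0.1972, 0.2504, 0.3267, 0.0408]  mean=1.1129  Neff=4.4175  idx=[7, 7, 8, 8, 9, 9, 9, 10, 10, 10, 10, 11]
step 2: w=[0.2603, 0.2603, 0.1142, 0.1142, 0.0630, 0.0630, 0.0630, 0.0155, 0.0155, 0.0155, 0.0155, 0.0000]  mean=0.6802  Neff=5.7304  idx=[0, 0, 0, 0, 1, 1, 1, 2, 3, 4, 5, 6]
step 3: w=[0.0868, 0.0868, 0.0868, 0.0868, 0.0868, 0.0868, 0.0868, 0.0839, 0.0839, 0.0748, 0.0748, 0.0748]  mean=0.6069  Neff=11.9561  idx=[0, 1, 2, 3, 4, 5, 5, 6, 7, 8, 10, 11]

N_eff = 11.9561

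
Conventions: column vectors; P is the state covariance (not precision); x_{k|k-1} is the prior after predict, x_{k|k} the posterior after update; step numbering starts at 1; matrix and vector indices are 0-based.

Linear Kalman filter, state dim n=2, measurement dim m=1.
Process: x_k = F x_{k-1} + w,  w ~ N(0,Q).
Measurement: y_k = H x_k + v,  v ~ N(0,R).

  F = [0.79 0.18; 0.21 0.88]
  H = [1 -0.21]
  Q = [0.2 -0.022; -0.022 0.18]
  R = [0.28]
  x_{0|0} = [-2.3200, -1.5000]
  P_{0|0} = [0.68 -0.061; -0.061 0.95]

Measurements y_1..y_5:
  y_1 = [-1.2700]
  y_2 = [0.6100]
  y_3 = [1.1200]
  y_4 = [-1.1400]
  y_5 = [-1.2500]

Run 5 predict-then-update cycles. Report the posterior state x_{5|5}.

step 1: x^-=[-2.1028, -1.8072]  P^-=[0.6378 0.1966; 0.1966 0.9231]  S=[0.8760]  K=[0.6810; 0.0031]  nu=[0.4533]  x^+=[-1.7941, -1.8058]  P^+=[0.2316 0.1947; 0.1947 0.9231]
step 2: x^-=[-1.7424, -1.9659]  P^-=[0.4298 0.3054; 0.3054 0.9770]  S=[0.6246]  K=[0.5854; 0.1604]  nu=[1.9396]  x^+=[-0.6069, -1.6548]  P^+=[0.2157 0.2467; 0.2467 0.9610]
step 3: x^-=[-0.7773, -1.5836]  P^-=[0.4359 0.3469; 0.3469 1.0249]  S=[0.6155]  K=[0.5900; 0.2139]  nu=[1.5648]  x^+=[0.1458, -1.2490]  P^+=[0.2217 0.2692; 0.2692 0.9967]
step 4: x^-=[-0.1096, -1.0685]  P^-=[0.4472 0.3700; 0.3700 1.0611]  S=[0.6186]  K=[0.5973; 0.2379]  nu=[-1.2548]  x^+=[-0.8591, -1.3669]  P^+=[0.2265 0.2821; 0.2821 1.0261]
step 5: x^-=[-0.9248, -1.3833]  P^-=[0.4548 0.3849; 0.3849 1.0889]  S=[0.6212]  K=[0.6021; 0.2515]  nu=[-0.6157]  x^+=[-1.2955, -1.5382]  P^+=[0.2297 0.2908; 0.2908 1.0496]

x_post = [-1.2955, -1.5382]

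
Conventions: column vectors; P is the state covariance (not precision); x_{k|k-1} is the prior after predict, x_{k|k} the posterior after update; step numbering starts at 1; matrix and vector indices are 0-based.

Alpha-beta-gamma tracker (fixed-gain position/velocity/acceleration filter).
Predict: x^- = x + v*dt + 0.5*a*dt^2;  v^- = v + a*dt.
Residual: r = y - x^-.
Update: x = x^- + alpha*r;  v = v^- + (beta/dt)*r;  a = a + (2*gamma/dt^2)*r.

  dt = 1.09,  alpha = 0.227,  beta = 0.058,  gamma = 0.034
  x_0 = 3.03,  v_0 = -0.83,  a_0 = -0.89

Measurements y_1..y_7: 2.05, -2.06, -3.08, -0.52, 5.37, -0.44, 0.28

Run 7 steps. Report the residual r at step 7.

resid = 11.2441

step 1: x_pred=1.5966  r=0.4534  x^+=1.6995  v^+=-1.7760  a^+=-0.8640
step 2: x_pred=-0.7496  r=-1.3104  x^+=-1.0470  v^+=-2.7875  a^+=-0.9391
step 3: x_pred=-4.6433  r=1.5633  x^+=-4.2884  v^+=-3.7279  a^+=-0.8496
step 4: x_pred=-8.8565  r=8.3365  x^+=-6.9641  v^+=-4.2103  a^+=-0.3724
step 5: x_pred=-11.7747  r=17.1447  x^+=-7.8828  v^+=-3.7040  a^+=0.6088
step 6: x_pred=-11.5585  r=11.1185  x^+=-9.0346  v^+=-2.4488  a^+=1.2452
step 7: x_pred=-10.9641  r=11.2441  x^+=-8.4117  v^+=-0.4932  a^+=1.8887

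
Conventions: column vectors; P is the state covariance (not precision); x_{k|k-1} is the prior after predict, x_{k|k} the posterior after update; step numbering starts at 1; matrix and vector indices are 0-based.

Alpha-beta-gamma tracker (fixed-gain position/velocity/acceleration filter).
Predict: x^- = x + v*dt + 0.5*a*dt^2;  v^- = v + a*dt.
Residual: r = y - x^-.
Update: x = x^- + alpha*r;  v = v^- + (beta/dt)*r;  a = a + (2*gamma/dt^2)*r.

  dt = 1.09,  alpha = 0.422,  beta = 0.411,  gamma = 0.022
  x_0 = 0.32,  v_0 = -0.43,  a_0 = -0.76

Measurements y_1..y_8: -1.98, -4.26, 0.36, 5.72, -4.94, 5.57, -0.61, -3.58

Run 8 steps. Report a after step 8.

a_post = -0.5176

step 1: x_pred=-0.6002  r=-1.3798  x^+=-1.1825  v^+=-1.7787  a^+=-0.8111
step 2: x_pred=-3.6031  r=-0.6569  x^+=-3.8803  v^+=-2.9105  a^+=-0.8354
step 3: x_pred=-7.5490  r=7.9090  x^+=-4.2114  v^+=-0.8389  a^+=-0.5425
step 4: x_pred=-5.4481  r=11.1681  x^+=-0.7352  v^+=2.7808  a^+=-0.1289
step 5: x_pred=2.2194  r=-7.1594  x^+=-0.8019  v^+=-0.0592  a^+=-0.3941
step 6: x_pred=-1.1006  r=6.6706  x^+=1.7144  v^+=2.0265  a^+=-0.1470
step 7: x_pred=3.8359  r=-4.4459  x^+=1.9597  v^+=0.1898  a^+=-0.3117
step 8: x_pred=1.9815  r=-5.5615  x^+=-0.3655  v^+=-2.2470  a^+=-0.5176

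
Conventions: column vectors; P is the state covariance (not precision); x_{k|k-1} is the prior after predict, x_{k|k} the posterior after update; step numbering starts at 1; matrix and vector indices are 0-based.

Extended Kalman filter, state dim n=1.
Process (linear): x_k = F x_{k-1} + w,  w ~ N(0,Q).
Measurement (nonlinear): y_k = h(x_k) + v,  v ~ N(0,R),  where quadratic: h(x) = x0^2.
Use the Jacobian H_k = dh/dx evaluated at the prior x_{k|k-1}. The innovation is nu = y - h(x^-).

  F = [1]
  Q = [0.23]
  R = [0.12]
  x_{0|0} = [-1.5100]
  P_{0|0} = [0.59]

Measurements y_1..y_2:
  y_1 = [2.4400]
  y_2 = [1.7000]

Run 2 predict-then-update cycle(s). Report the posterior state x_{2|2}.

step 1: x^-=[-1.5100]  P^-=[0.8200]  H_jac=[-3.0200]  S=[7.5987]  K=[-0.3259]  nu=[0.1599]  x^+=[-1.5621]  P^+=[0.0129]
step 2: x^-=[-1.5621]  P^-=[0.2429]  H_jac=[-3.1242]  S=[2.4914]  K=[-0.3047]  nu=[-0.7402]  x^+=[-1.3366]  P^+=[0.0117]

x_post = [-1.3366]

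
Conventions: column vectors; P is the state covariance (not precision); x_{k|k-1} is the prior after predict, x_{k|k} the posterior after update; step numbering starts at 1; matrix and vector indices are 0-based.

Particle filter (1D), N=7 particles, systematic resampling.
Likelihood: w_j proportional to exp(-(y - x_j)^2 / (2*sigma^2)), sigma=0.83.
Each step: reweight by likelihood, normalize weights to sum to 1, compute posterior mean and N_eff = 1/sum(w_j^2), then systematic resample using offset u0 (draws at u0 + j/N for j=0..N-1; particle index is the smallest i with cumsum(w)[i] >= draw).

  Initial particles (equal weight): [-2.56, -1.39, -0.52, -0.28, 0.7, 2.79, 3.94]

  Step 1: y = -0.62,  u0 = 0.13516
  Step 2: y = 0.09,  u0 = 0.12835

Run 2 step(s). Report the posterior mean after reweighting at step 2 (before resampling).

post_mean = -0.2855

step 1: w=[0.0224, 0.2234, 0.3411, 0.3160, 0.0970, 0.0001, 0.0000]  mean=-0.5656  Neff=3.6227  idx=[1, 2, 2, 2, 3, 3, 4]
step 2: w=[0.0402, 0.1506, 0.1506, 0.1506, 0.1786, 0.1786, 0.1506]  mean=-0.2855  Neff=6.4025  idx=[1, 2, 3, 4, 5, 5, 6]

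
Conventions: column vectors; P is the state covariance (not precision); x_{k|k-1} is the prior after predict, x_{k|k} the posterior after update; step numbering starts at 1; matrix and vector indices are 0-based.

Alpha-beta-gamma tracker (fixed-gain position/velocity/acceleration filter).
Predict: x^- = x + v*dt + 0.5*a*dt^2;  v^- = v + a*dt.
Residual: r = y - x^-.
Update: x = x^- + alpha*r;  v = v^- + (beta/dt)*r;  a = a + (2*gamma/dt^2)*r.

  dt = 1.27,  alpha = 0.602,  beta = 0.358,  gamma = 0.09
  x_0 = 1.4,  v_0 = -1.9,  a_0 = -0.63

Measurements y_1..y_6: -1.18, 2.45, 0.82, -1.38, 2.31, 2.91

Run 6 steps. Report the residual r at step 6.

step 1: x_pred=-1.5211  r=0.3411  x^+=-1.3157  v^+=-2.6040  a^+=-0.5919
step 2: x_pred=-5.1001  r=7.5501  x^+=-0.5550  v^+=-1.2274  a^+=0.2507
step 3: x_pred=-1.9116  r=2.7316  x^+=-0.2672  v^+=-0.1391  a^+=0.5555
step 4: x_pred=0.0042  r=-1.3842  x^+=-0.8291  v^+=0.1762  a^+=0.4010
step 5: x_pred=-0.2818  r=2.5918  x^+=1.2784  v^+=1.4162  a^+=0.6903
step 6: x_pred=3.6337  r=-0.7237  x^+=3.1980  v^+=2.0888  a^+=0.6095

resid = -0.7237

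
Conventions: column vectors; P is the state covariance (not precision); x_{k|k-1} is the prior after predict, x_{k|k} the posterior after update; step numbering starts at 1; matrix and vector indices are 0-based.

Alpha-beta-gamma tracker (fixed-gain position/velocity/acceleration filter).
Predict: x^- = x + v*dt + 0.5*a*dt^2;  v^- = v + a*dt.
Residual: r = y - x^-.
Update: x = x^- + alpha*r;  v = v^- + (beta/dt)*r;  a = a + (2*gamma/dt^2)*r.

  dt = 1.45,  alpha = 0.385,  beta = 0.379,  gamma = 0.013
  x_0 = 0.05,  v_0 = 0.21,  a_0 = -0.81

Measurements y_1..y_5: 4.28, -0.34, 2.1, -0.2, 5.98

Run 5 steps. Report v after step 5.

step 1: x_pred=-0.4970  r=4.7770  x^+=1.3421  v^+=0.2841  a^+=-0.7509
step 2: x_pred=0.9647  r=-1.3047  x^+=0.4624  v^+=-1.1457  a^+=-0.7671
step 3: x_pred=-2.0053  r=4.1053  x^+=-0.4248  v^+=-1.1849  a^+=-0.7163
step 4: x_pred=-2.8959  r=2.6959  x^+=-1.8580  v^+=-1.5189  a^+=-0.6830
step 5: x_pred=-4.7784  r=10.7584  x^+=-0.6364  v^+=0.3028  a^+=-0.5499

v_post = 0.3028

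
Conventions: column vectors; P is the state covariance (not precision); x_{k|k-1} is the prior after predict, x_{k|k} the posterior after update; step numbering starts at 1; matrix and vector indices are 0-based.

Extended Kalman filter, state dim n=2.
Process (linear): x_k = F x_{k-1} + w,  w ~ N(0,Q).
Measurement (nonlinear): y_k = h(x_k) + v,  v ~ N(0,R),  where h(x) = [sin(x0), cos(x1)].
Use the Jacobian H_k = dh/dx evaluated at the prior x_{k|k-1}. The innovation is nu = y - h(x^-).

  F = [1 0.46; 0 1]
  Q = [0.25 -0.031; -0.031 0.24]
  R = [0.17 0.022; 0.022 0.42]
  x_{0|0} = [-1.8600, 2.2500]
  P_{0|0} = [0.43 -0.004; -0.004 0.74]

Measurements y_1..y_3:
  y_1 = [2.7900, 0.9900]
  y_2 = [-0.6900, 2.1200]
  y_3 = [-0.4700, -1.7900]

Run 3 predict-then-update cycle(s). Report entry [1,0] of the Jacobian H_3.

H_jac[1,0] = 0.0000

step 1: x^-=[-0.8250, 2.2500]  P^-=[0.8329 0.3054; 0.3054 0.9800]  H_jac=[0.6786 0.0000; 0.0000 -0.7781]  S=[0.5535 -0.1392; -0.1392 1.0133]  K=[0.9965 -0.0976; 0.1917 -0.7262]  nu=[3.5245, 1.6182]  x^+=[2.5295, 1.7507]  P^+=[0.2465 0.0245; 0.0245 0.3866]
step 2: x^-=[3.3348, 1.7507]  P^-=[0.6008 0.1713; 0.1713 0.6266]  H_jac=[-0.9814 0.0000; 0.0000 -0.9839]  S=[0.7487 0.1874; 0.1874 1.0265]  K=[-0.7822 -0.0214; -0.0778 -0.5863]  nu=[-0.4980, 2.2989]  x^+=[3.6752, 0.4415]  P^+=[0.1360 0.0266; 0.0266 0.2520]
step 3: x^-=[3.8783, 0.4415]  P^-=[0.4638 0.1116; 0.1116 0.4920]  H_jac=[-0.7407 0.0000; 0.0000 -0.4273]  S=[0.4245 0.0573; 0.0573 0.5098]  K=[-0.8090 -0.0026; -0.1411 -0.3965]  nu=[0.2018, -2.6941]  x^+=[3.7219, 1.4812]  P^+=[0.1858 0.0442; 0.0442 0.3970]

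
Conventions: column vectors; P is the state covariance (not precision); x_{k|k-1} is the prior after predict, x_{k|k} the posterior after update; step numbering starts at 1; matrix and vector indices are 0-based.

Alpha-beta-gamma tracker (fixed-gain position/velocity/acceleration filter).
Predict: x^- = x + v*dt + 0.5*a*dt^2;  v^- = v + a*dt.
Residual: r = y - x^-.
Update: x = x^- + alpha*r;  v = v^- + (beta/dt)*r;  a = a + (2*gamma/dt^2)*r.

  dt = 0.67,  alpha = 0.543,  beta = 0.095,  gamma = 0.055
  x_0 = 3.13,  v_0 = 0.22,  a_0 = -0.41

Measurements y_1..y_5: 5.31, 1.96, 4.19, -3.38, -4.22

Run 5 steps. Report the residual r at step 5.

resid = -2.6354

step 1: x_pred=3.1854  r=2.1246  x^+=4.3390  v^+=0.2466  a^+=0.1106
step 2: x_pred=4.5291  r=-2.5691  x^+=3.1341  v^+=-0.0436  a^+=-0.5189
step 3: x_pred=2.9884  r=1.2016  x^+=3.6409  v^+=-0.2209  a^+=-0.2245
step 4: x_pred=3.4425  r=-6.8225  x^+=-0.2621  v^+=-1.3386  a^+=-1.8963
step 5: x_pred=-1.5846  r=-2.6354  x^+=-3.0156  v^+=-2.9828  a^+=-2.5420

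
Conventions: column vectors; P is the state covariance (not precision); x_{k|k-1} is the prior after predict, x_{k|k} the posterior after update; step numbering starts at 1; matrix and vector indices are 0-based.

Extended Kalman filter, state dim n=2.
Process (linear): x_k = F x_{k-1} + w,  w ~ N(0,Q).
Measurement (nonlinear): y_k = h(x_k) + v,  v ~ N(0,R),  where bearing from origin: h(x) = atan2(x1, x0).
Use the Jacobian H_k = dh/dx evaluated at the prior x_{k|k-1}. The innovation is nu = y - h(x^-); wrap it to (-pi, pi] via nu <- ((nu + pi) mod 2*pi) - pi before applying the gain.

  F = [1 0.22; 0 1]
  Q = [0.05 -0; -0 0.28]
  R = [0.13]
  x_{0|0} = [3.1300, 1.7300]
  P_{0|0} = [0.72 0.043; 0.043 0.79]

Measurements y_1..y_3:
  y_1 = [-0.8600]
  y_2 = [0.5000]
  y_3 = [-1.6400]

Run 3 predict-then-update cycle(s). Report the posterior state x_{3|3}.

x_post = [3.7076, -1.3443]

step 1: x^-=[3.5106, 1.7300]  P^-=[0.8272 0.2168; 0.2168 1.0700]  H_jac=[-0.1129 0.2292]  S=[0.1855]  K=[-0.2357; 1.1898]  nu=[-1.3179]  x^+=[3.8212, 0.1620]  P^+=[0.8168 0.2688; 0.2688 0.8073]
step 2: x^-=[3.8569, 0.1620]  P^-=[1.0242 0.4465; 0.4465 1.0873]  H_jac=[-0.0109 0.2588]  S=[0.2004]  K=[0.5209; 1.3798]  nu=[0.4580]  x^+=[4.0955, 0.7940]  P^+=[0.9698 0.3024; 0.3024 0.7057]
step 3: x^-=[4.2701, 0.7940]  P^-=[1.1870 0.4576; 0.4576 0.9857]  H_jac=[-0.0421 0.2264]  S=[0.1739]  K=[0.3084; 1.1724]  nu=[-1.8238]  x^+=[3.7076, -1.3443]  P^+=[1.1705 0.3948; 0.3948 0.7467]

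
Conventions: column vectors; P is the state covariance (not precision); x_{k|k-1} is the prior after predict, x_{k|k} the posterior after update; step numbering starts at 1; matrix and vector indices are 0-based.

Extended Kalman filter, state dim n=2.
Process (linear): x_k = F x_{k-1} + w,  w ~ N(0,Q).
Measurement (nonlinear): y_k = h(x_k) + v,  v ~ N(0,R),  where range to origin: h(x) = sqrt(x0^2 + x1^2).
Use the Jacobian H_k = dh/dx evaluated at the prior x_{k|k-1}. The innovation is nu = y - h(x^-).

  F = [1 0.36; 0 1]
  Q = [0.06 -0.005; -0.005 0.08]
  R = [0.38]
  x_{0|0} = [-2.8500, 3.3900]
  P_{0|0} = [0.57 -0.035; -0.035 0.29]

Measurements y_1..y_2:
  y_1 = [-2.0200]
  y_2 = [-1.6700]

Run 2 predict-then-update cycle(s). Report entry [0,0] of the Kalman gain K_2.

K[0,0] = 0.5534

step 1: x^-=[-1.6296, 3.3900]  P^-=[0.6424 0.0644; 0.0644 0.3700]  H_jac=[-0.4332 0.9013]  S=[0.7508]  K=[-0.2934; 0.4070]  nu=[-5.7813]  x^+=[0.0665, 1.0371]  P^+=[0.5778 0.1540; 0.1540 0.2456]
step 2: x^-=[0.4398, 1.0371]  P^-=[0.7805 0.2375; 0.2375 0.3256]  H_jac=[0.3904 0.9206]  S=[0.9457]  K=[0.5534; 0.4151]  nu=[-2.7966]  x^+=[-1.1078, -0.1236]  P^+=[0.4909 0.0203; 0.0203 0.1627]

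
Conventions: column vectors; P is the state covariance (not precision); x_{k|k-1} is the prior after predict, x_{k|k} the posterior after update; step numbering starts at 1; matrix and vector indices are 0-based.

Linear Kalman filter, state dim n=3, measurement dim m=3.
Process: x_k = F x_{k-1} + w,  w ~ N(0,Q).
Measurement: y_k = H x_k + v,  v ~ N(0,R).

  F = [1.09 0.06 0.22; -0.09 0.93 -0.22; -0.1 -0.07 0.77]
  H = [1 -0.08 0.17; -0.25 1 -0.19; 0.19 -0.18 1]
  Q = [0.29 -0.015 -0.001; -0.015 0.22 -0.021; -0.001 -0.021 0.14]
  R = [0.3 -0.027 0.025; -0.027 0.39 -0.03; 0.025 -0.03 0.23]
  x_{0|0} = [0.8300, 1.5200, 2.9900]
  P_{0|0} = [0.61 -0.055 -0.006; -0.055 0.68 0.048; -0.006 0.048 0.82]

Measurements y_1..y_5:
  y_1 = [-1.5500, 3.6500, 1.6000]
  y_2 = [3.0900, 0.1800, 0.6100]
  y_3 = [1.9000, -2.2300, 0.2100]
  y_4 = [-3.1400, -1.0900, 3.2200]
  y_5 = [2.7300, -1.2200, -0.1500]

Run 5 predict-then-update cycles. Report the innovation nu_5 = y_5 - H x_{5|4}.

step 1: x^-=[1.6537, 0.6811, 2.1129]  P^-=[1.0481 -0.1213 0.0697; -0.1213 0.8421 -0.1585; 0.0697 -0.1585 0.6306]  S=[1.4191 -0.5460 0.4566; -0.5460 1.4479 -0.5635; 0.4566 -0.5635 1.0175]  K=[0.7715 -0.0083 -0.0652; 0.1047 0.6592 -0.0093; -0.0811 0.0465 0.7229]  nu=[-3.5084, 3.7838, -0.7045]  x^+=[-1.0385, 2.8147, 2.0643]  P^+=[0.2385 0.0308 -0.0352; 0.0308 0.2666 0.0228; -0.0352 0.0228 0.1737]
step 2: x^-=[-0.5090, 2.2570, 1.4963]  P^-=[0.5705 0.0127 -0.0293; 0.0127 0.4450 -0.0499; -0.0293 -0.0499 0.2500]  S=[0.8699 -0.2028 0.1551; -0.2028 0.8896 -0.2250; 0.1551 -0.2250 0.5210]  K=[0.6571 -0.0025 -0.0493; 0.0931 0.5160 -0.0498; -0.0686 0.0126 0.5124]  nu=[3.5252, -1.9199, -0.3833]  x^+=[1.8310, 1.6135, 1.0337]  P^+=[0.2030 0.0281 -0.0283; 0.0281 0.2087 0.0076; -0.0283 0.0076 0.1225]
step 3: x^-=[2.3200, 1.1083, 0.4999]  P^-=[0.5282 0.0080 -0.0285; 0.0080 0.3991 -0.0490; -0.0285 -0.0490 0.2196]  S=[0.8275 -0.1924 0.1429; -0.1924 0.8420 -0.2094; 0.1429 -0.2094 0.4879]  K=[0.6380 -0.0064 -0.0453; 0.0847 0.4870 -0.0605; -0.0662 0.0045 0.4784]  nu=[-0.4164, -2.6634, -0.5312]  x^+=[2.0954, -0.1919, 0.2613]  P^+=[0.1971 0.0258 -0.0271; 0.0258 0.1967 0.0041; -0.0271 0.0041 0.1141]
step 4: x^-=[2.3300, -0.4245, 0.0051]  P^-=[0.5209 0.0049 -0.0281; 0.0049 0.3902 -0.0493; -0.0281 -0.0493 0.2147]  S=[0.8206 -0.1930 0.1416; -0.1930 0.8341 -0.2076; 0.1416 -0.2076 0.4829]  K=[0.6342 -0.0082 -0.0445; 0.0816 0.4808 -0.0629; -0.0658 0.0027 0.4724]  nu=[-5.5048, -0.0820, 2.6958]  x^+=[-1.2808, -1.0830, 1.6407]  P^+=[0.1959 0.0249 -0.0269; 0.0249 0.1940 0.0033; -0.0269 0.0033 0.1126]
step 5: x^-=[-1.1001, -1.2529, 1.4673]  P^-=[0.5194 0.0039 -0.0280; 0.0039 0.3883 -0.0494; -0.0280 -0.0494 0.2138]  S=[0.8193 -0.1935 0.1414; -0.1935 0.8326 -0.2073; 0.1414 -0.2073 0.4820]  K=[0.6334 -0.0088 -0.0444; 0.0807 0.4794 -0.0634; -0.0658 0.0024 0.4713]  nu=[3.4804, 0.0366, -1.6337]  x^+=[1.1766, -0.8507, 0.4683]  P^+=[0.1957 0.0246 -0.0269; 0.0246 0.1935 0.0032; -0.0269 0.0032 0.1124]

innov = [3.4804, 0.0366, -1.6337]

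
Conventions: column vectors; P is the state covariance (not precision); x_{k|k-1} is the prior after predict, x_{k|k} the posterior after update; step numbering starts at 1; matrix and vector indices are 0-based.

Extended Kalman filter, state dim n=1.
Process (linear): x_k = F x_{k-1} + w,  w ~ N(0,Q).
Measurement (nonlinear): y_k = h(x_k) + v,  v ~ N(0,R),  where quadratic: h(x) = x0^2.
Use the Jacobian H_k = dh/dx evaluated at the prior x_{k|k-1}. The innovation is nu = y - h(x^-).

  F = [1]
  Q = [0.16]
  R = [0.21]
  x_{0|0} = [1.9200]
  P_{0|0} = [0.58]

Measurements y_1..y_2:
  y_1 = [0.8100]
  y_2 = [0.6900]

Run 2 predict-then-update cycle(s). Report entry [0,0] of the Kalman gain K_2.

K[0,0] = 0.3473

step 1: x^-=[1.9200]  P^-=[0.7400]  H_jac=[3.8400]  S=[11.1217]  K=[0.2555]  nu=[-2.8764]  x^+=[1.1851]  P^+=[0.0140]
step 2: x^-=[1.1851]  P^-=[0.1740]  H_jac=[2.3702]  S=[1.1873]  K=[0.3473]  nu=[-0.7144]  x^+=[0.9370]  P^+=[0.0308]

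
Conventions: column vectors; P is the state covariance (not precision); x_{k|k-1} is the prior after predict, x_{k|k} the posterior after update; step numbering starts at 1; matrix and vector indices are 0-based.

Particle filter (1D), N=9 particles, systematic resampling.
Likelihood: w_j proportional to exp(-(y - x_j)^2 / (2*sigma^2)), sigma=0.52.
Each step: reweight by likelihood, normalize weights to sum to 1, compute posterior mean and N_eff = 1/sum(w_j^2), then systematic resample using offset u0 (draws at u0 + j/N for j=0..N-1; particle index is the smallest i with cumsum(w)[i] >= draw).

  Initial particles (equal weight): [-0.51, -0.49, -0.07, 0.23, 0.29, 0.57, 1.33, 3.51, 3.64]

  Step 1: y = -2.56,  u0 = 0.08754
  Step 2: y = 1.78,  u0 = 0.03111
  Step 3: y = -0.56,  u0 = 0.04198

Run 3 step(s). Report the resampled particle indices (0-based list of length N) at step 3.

step 1: w=[0.5303, 0.4554, 0.0132, 0.0007, 0.0004, 0.0000, 0.0000, 0.0000, 0.0000]  mean=-0.4942  Neff=2.0459  idx=[0, 0, 0, 0, 1, 1, 1, 1, 1]
step 2: w=[0.1008, 0.1008, 0.1008, 0.1008, 0.1193, 0.1193, 0.1193, 0.1193, 0.1193]  mean=-0.4981  Neff=8.9387  idx=[0, 1, 2, 3, 4, 5, 6, 7, 8]
step 3: w=[0.1114, 0.1114, 0.1114, 0.1114, 0.1109, 0.1109, 0.1109, 0.1109, 0.1109]  mean=-0.4989  Neff=9.0000  idx=[0, 1, 2, 3, 4, 5, 6, 7, 8]

resampled_idx = [0, 1, 2, 3, 4, 5, 6, 7, 8]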